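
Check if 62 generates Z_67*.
p - 1 = 66 has prime divisors 2, 3, 11. Check 62^(66/q) mod 67 for each: 62^(66/2) = 62^33 ≡ 1, 62^(66/3) = 62^22 ≡ 1, 62^(66/11) = 62^6 ≡ 14 (mod 67). Since 62^33 ≡ 1 (mod 67), the order of 62 divides 33 (in fact the order is 11) ≠ 66, so it is not a primitive root.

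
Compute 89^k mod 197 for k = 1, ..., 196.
g^1, g^2, ..., g^{196} mod 197: {89, 41, 103, 105, 86, 168, 177, 190, 165, 107, 67, 53, 186, 6, 140, 49, 27, 39, 122, 23, 77, 155, 5, 51, 8, 121, 131, 36, 52, 97, 162, 37, 141, 138, 68, 142, 30, 109, 48, 135, 195, 19, 115, 188, 184, 25, 58, 40, 14, 64, 180, 63, 91, 22, 185, 114, 99, 143, 119, 150, 151, 43, 84, 187, 95, 181, 152, 132, 125, 93, 3, 70, 123, 112, 118, 61, 110, 137, 176, 101, 124, 4, 159, 164, 18, 26, 147, 81, 117, 169, 69, 34, 71, 15, 153, 24, 166, 196, 108, 156, 94, 92, 111, 29, 20, 7, 32, 90, 130, 144, 11, 191, 57, 148, 170, 158, 75, 174, 120, 42, 192, 146, 189, 76, 66, 161, 145, 100, 35, 160, 56, 59, 129, 55, 167, 88, 149, 62, 2, 178, 82, 9, 13, 172, 139, 157, 183, 133, 17, 134, 106, 175, 12, 83, 98, 54, 78, 47, 46, 154, 113, 10, 102, 16, 45, 65, 72, 104, 194, 127, 74, 85, 79, 136, 87, 60, 21, 96, 73, 193, 38, 33, 179, 171, 50, 116, 80, 28, 128, 163, 126, 182, 44, 173, 31, 1}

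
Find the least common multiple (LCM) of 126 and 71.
8946

First find GCD(126, 71) using the Euclidean algorithm:
126 = 1 × 71 + 55
71 = 1 × 55 + 16
55 = 3 × 16 + 7
16 = 2 × 7 + 2
7 = 3 × 2 + 1
2 = 2 × 1 + 0
GCD(126, 71) = 1

LCM formula: LCM(a, b) = (a × b) / GCD(a, b)
LCM(126, 71) = (126 × 71) / 1
LCM(126, 71) = 8946 / 1
LCM(126, 71) = 8946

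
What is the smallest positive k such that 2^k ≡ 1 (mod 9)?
Powers of 2 mod 9: 2^1≡2, 2^2≡4, 2^3≡8, 2^4≡7, 2^5≡5, 2^6≡1. Order = 6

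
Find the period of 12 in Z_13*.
Powers of 12 mod 13: 12^1≡12, 12^2≡1. Order = 2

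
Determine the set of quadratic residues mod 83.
QRs mod 83: {1, 3, 4, 7, 9, 10, 11, 12, 16, 17, 21, 23, 25, 26, 27, 28, 29, 30, 31, 33, 36, 37, 38, 40, 41, 44, 48, 49, 51, 59, 61, 63, 64, 65, 68, 69, 70, 75, 77, 78, 81}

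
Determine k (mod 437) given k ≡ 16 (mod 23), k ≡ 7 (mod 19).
292

Using the Chinese Remainder Theorem:
M = product of moduli = 437
For equation 1: M_1 = 19, 19 ≡ 19 (mod 23), inverse of 19 mod 23 is 17 (check: 19 × 17 = 323 ≡ 1 (mod 23))
For equation 2: M_2 = 23, 23 ≡ 4 (mod 19), inverse of 23 mod 19 is 5 (check: 4 × 5 = 20 ≡ 1 (mod 19))
Combine: k ≡ Σ r_i×M_i×(M_i⁻¹ mod m_i) = 16×19×17 + 7×23×5 = 5168 + 805 = 5973
5973 mod 437 = 292
k ≡ 292 (mod 437)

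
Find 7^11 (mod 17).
Using repeated squaring. 11 = 8 + 2 + 1 (binary 1011). Repeated squaring mod 17: 7^1 ≡ 7; 7^2 ≡ 7² = 49 ≡ 15; 7^4 ≡ 15² = 225 ≡ 4; 7^8 ≡ 4² = 16 ≡ 16. Multiply: 7^11 = 7^8 × 7^2 × 7^1 ≡ 16 × 15 × 7 (mod 17): 16 × 15 = 240 ≡ 2; 2 × 7 = 14 ≡ 14. So 7^11 ≡ 14 (mod 17).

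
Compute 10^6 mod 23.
6 = 4 + 2 (binary 110). Repeated squaring mod 23: 10^1 ≡ 10; 10^2 ≡ 10² = 100 ≡ 8; 10^4 ≡ 8² = 64 ≡ 18. Multiply: 10^6 = 10^4 × 10^2 ≡ 18 × 8 (mod 23): 18 × 8 = 144 ≡ 6. So 10^6 ≡ 6 (mod 23).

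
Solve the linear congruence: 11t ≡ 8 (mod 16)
8

Since gcd(11, 16) = 1 divides 8, a solution exists.
Multiply both sides by the inverse of 11 mod 16:
  11^(-1) mod 16 = 3
  x ≡ 3 × 8 ≡ 24 ≡ 8 (mod 16)
Verification: 11 × 8 = 88 = 5 × 16 + 8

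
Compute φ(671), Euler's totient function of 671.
600

Prime factorization: 671 = 11 × 61
Using the formula φ(n) = n × Π(1 - 1/p) for each prime factor p:
φ(671) = 671 × (1 - 1/11) × (1 - 1/61)
φ(671) = 600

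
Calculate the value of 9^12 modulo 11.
Using Fermat: 9^{10} ≡ 1 (mod 11). 12 ≡ 2 (mod 10). So 9^{12} ≡ 9^{2} ≡ 4 (mod 11)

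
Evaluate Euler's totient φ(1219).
1144

Prime factorization: 1219 = 23 × 53
Using the formula φ(n) = n × Π(1 - 1/p) for each prime factor p:
φ(1219) = 1219 × (1 - 1/23) × (1 - 1/53)
φ(1219) = 1144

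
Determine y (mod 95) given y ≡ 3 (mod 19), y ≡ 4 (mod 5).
79

Using the Chinese Remainder Theorem:
M = product of moduli = 95
For equation 1: M_1 = 5, 5 ≡ 5 (mod 19), inverse of 5 mod 19 is 4 (check: 5 × 4 = 20 ≡ 1 (mod 19))
For equation 2: M_2 = 19, 19 ≡ 4 (mod 5), inverse of 19 mod 5 is 4 (check: 4 × 4 = 16 ≡ 1 (mod 5))
Combine: y ≡ Σ r_i×M_i×(M_i⁻¹ mod m_i) = 3×5×4 + 4×19×4 = 60 + 304 = 364
364 mod 95 = 79
y ≡ 79 (mod 95)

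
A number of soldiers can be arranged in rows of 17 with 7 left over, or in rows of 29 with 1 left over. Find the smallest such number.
M = 17 × 29 = 493. M₁ = 29, y₁ ≡ 10 (mod 17). M₂ = 17, y₂ ≡ 12 (mod 29). r = 7×29×10 + 1×17×12 ≡ 262 (mod 493). The smallest positive such number is 262.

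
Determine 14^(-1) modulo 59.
14^(-1) ≡ 38 (mod 59). Verification: 14 × 38 = 532 ≡ 1 (mod 59)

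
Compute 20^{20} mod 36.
4

Using successive squaring:
Binary expansion of 20: 10100
Powers of 20 mod 36 (each is the square of the previous):
  20^1 ≡ 20 (mod 36)
  20^2 ≡ 20² = 400 ≡ 4 (mod 36)
  20^4 ≡ 4² = 16 ≡ 16 (mod 36)
  20^8 ≡ 16² = 256 ≡ 4 (mod 36)
  20^16 ≡ 4² = 16 ≡ 16 (mod 36)
20 = 16 + 4, so 20^20 = 20^16 × 20^4 ≡ 16 × 16 (mod 36)
Multiplying step by step:
  16 × 16 = 256 ≡ 4 (mod 36)
Result: 20^20 ≡ 4 (mod 36)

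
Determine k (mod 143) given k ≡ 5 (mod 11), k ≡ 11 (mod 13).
115

Using the Chinese Remainder Theorem:
M = product of moduli = 143
For equation 1: M_1 = 13, 13 ≡ 2 (mod 11), inverse of 13 mod 11 is 6 (check: 2 × 6 = 12 ≡ 1 (mod 11))
For equation 2: M_2 = 11, 11 ≡ 11 (mod 13), inverse of 11 mod 13 is 6 (check: 11 × 6 = 66 ≡ 1 (mod 13))
Combine: k ≡ Σ r_i×M_i×(M_i⁻¹ mod m_i) = 5×13×6 + 11×11×6 = 390 + 726 = 1116
1116 mod 143 = 115
k ≡ 115 (mod 143)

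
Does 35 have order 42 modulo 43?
p - 1 = 42 has prime divisors 2, 3, 7. Check 35^(42/q) mod 43 for each: 35^(42/2) = 35^21 ≡ 1, 35^(42/3) = 35^14 ≡ 1, 35^(42/7) = 35^6 ≡ 16 (mod 43). Since 35^21 ≡ 1 (mod 43), the order of 35 divides 21 (in fact the order is 7) ≠ 42, so it is not a primitive root.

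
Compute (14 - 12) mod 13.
2

(14 - 12) = 2
2 mod 13 = 2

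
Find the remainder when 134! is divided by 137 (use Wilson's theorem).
(136)! = (134)! × (135) × (136) ≡ -1 (mod 137). So (134)! ≡ -1 × [(136)(135)]^(-1) ≡ 68 (mod 137)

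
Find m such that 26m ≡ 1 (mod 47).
26^(-1) ≡ 38 (mod 47). Verification: 26 × 38 = 988 ≡ 1 (mod 47)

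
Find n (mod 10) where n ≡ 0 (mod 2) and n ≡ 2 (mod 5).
M = 2 × 5 = 10. M₁ = 5, y₁ ≡ 1 (mod 2). M₂ = 2, y₂ ≡ 3 (mod 5). n = 0×5×1 + 2×2×3 ≡ 2 (mod 10)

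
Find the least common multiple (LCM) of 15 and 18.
90

First find GCD(15, 18) using the Euclidean algorithm:
15 = 0 × 18 + 15
18 = 1 × 15 + 3
15 = 5 × 3 + 0
GCD(15, 18) = 3

LCM formula: LCM(a, b) = (a × b) / GCD(a, b)
LCM(15, 18) = (15 × 18) / 3
LCM(15, 18) = 270 / 3
LCM(15, 18) = 90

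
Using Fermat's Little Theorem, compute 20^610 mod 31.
By Fermat: 20^{30} ≡ 1 (mod 31). 610 ≡ 10 (mod 30). So 20^{610} ≡ 20^{10} ≡ 5 (mod 31)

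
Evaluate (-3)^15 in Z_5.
Using Fermat: (-3)^{4} ≡ 1 (mod 5). 15 ≡ 3 (mod 4). So (-3)^{15} ≡ (-3)^{3} ≡ 3 (mod 5)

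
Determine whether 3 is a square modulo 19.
By Euler's criterion: 3^{9} ≡ 18 (mod 19). Since this equals -1 (≡ 18), 3 is not a QR.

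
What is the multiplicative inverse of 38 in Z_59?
14

Using Extended Euclidean Algorithm:
gcd(38, 59) = 1
Bezout coefficients: 38 × 14 + 59 × -9 = 1
So 38 × 14 ≡ 1 (mod 59)
The inverse is 14 mod 59 = 14
Verification: 38 × 14 = 532 = 9 × 59 + 1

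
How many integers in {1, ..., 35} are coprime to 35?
24

Prime factorization: 35 = 5 × 7
Using the formula φ(n) = n × Π(1 - 1/p) for each prime factor p:
φ(35) = 35 × (1 - 1/5) × (1 - 1/7)
φ(35) = 24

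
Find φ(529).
506

Prime factorization: 529 = 23^2
Using the formula φ(n) = n × Π(1 - 1/p) for each prime factor p:
φ(529) = 529 × (1 - 1/23)
φ(529) = 506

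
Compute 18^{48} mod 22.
20

Using successive squaring:
Binary expansion of 48: 110000
Powers of 18 mod 22 (each is the square of the previous):
  18^1 ≡ 18 (mod 22)
  18^2 ≡ 18² = 324 ≡ 16 (mod 22)
  18^4 ≡ 16² = 256 ≡ 14 (mod 22)
  18^8 ≡ 14² = 196 ≡ 20 (mod 22)
  18^16 ≡ 20² = 400 ≡ 4 (mod 22)
  18^32 ≡ 4² = 16 ≡ 16 (mod 22)
48 = 32 + 16, so 18^48 = 18^32 × 18^16 ≡ 16 × 4 (mod 22)
Multiplying step by step:
  16 × 4 = 64 ≡ 20 (mod 22)
Result: 18^48 ≡ 20 (mod 22)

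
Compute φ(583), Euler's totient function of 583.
520

Prime factorization: 583 = 11 × 53
Using the formula φ(n) = n × Π(1 - 1/p) for each prime factor p:
φ(583) = 583 × (1 - 1/11) × (1 - 1/53)
φ(583) = 520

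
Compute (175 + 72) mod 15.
7

(175 + 72) = 247
247 mod 15 = 7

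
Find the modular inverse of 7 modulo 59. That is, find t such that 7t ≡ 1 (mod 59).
17

Using Extended Euclidean Algorithm:
gcd(7, 59) = 1
Bezout coefficients: 7 × 17 + 59 × -2 = 1
So 7 × 17 ≡ 1 (mod 59)
The inverse is 17 mod 59 = 17
Verification: 7 × 17 = 119 = 2 × 59 + 1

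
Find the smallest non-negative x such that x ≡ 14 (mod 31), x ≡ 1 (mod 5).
76

Using the Chinese Remainder Theorem:
M = product of moduli = 155
For equation 1: M_1 = 5, 5 ≡ 5 (mod 31), inverse of 5 mod 31 is 25 (check: 5 × 25 = 125 ≡ 1 (mod 31))
For equation 2: M_2 = 31, 31 ≡ 1 (mod 5), inverse of 31 mod 5 is 1 (check: 1 × 1 = 1 ≡ 1 (mod 5))
Combine: x ≡ Σ r_i×M_i×(M_i⁻¹ mod m_i) = 14×5×25 + 1×31×1 = 1750 + 31 = 1781
1781 mod 155 = 76
x ≡ 76 (mod 155)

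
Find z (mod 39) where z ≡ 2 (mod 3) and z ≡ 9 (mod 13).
M = 3 × 13 = 39. M₁ = 13, y₁ ≡ 1 (mod 3). M₂ = 3, y₂ ≡ 9 (mod 13). z = 2×13×1 + 9×3×9 ≡ 35 (mod 39)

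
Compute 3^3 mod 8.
3 = 2 + 1 (binary 11). Repeated squaring mod 8: 3^1 ≡ 3; 3^2 ≡ 3² = 9 ≡ 1. Multiply: 3^3 = 3^2 × 3^1 ≡ 1 × 3 (mod 8): 1 × 3 = 3 ≡ 3. So 3^3 ≡ 3 (mod 8).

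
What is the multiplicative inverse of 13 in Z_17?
13^(-1) ≡ 4 (mod 17). Verification: 13 × 4 = 52 ≡ 1 (mod 17)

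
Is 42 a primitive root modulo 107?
No

To verify, check if 42^(106/q) ≢ 1 (mod 107) for each prime divisor q of 106
Divisors of 106 = 106: [1, 2, 53, 106]
  42^(106/2) = 42^53 ≡ 1 (mod 107)
  42^(106/53) = 42^2 ≡ 52 (mod 107)
Conclusion: 42 is not a primitive root modulo 107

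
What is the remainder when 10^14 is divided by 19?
Using repeated squaring. 14 = 8 + 4 + 2 (binary 1110). Repeated squaring mod 19: 10^1 ≡ 10; 10^2 ≡ 10² = 100 ≡ 5; 10^4 ≡ 5² = 25 ≡ 6; 10^8 ≡ 6² = 36 ≡ 17. Multiply: 10^14 = 10^8 × 10^4 × 10^2 ≡ 17 × 6 × 5 (mod 19): 17 × 6 = 102 ≡ 7; 7 × 5 = 35 ≡ 16. So 10^14 ≡ 16 (mod 19).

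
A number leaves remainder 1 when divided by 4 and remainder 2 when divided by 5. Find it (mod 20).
M = 4 × 5 = 20. M₁ = 5, y₁ ≡ 1 (mod 4). M₂ = 4, y₂ ≡ 4 (mod 5). y = 1×5×1 + 2×4×4 ≡ 17 (mod 20)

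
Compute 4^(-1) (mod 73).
55

Using Extended Euclidean Algorithm:
gcd(4, 73) = 1
Bezout coefficients: 4 × -18 + 73 × 1 = 1
So 4 × -18 ≡ 1 (mod 73)
The inverse is -18 mod 73 = 55
Verification: 4 × 55 = 220 = 3 × 73 + 1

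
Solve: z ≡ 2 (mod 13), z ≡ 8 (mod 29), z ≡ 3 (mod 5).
M = 13 × 29 × 5 = 1885. M₁ = 145, y₁ ≡ 7 (mod 13). M₂ = 65, y₂ ≡ 25 (mod 29). M₃ = 377, y₃ ≡ 3 (mod 5). z = 2×145×7 + 8×65×25 + 3×377×3 ≡ 1458 (mod 1885)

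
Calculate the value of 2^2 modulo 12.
2 = 2 (binary 10). Repeated squaring mod 12: 2^1 ≡ 2; 2^2 ≡ 2² = 4 ≡ 4. So 2^2 ≡ 4 (mod 12).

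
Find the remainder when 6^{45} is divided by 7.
By Fermat: 6^{6} ≡ 1 (mod 7). 45 = 7×6 + 3. So 6^{45} ≡ 6^{3} ≡ 6 (mod 7)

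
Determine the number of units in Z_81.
54

Prime factorization: 81 = 3^4
Using the formula φ(n) = n × Π(1 - 1/p) for each prime factor p:
φ(81) = 81 × (1 - 1/3)
φ(81) = 54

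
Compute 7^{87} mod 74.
63

Using successive squaring:
Binary expansion of 87: 1010111
Powers of 7 mod 74 (each is the square of the previous):
  7^1 ≡ 7 (mod 74)
  7^2 ≡ 7² = 49 ≡ 49 (mod 74)
  7^4 ≡ 49² = 2401 ≡ 33 (mod 74)
  7^8 ≡ 33² = 1089 ≡ 53 (mod 74)
  7^16 ≡ 53² = 2809 ≡ 71 (mod 74)
  7^32 ≡ 71² = 5041 ≡ 9 (mod 74)
  7^64 ≡ 9² = 81 ≡ 7 (mod 74)
87 = 64 + 16 + 4 + 2 + 1, so 7^87 = 7^64 × 7^16 × 7^4 × 7^2 × 7^1 ≡ 7 × 71 × 33 × 49 × 7 (mod 74)
Multiplying step by step:
  7 × 71 = 497 ≡ 53 (mod 74)
  53 × 33 = 1749 ≡ 47 (mod 74)
  47 × 49 = 2303 ≡ 9 (mod 74)
  9 × 7 = 63 ≡ 63 (mod 74)
Result: 7^87 ≡ 63 (mod 74)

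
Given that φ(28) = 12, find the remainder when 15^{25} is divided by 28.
By Euler: 15^{12} ≡ 1 (mod 28) since gcd(15, 28) = 1. 25 = 2×12 + 1. So 15^{25} ≡ 15^{1} ≡ 15 (mod 28)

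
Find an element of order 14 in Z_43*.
2 has order 14 mod 43 since 2^{14} ≡ 1 (mod 43) and no smaller power works.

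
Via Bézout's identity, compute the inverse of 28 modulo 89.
Extended GCD: 28(35) + 89(-11) = 1. So 28^(-1) ≡ 35 ≡ 35 (mod 89). Verify: 28 × 35 = 980 ≡ 1 (mod 89)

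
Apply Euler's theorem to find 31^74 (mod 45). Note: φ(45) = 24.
By Euler: 31^{24} ≡ 1 (mod 45) since gcd(31, 45) = 1. 74 = 3×24 + 2. So 31^{74} ≡ 31^{2} ≡ 16 (mod 45)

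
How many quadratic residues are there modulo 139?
For prime 139, there are (p-1)/2 = (139-1)/2 = 69 quadratic residues (excluding 0).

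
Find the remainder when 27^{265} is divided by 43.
By Fermat: 27^{42} ≡ 1 (mod 43). 265 = 6×42 + 13. So 27^{265} ≡ 27^{13} ≡ 8 (mod 43)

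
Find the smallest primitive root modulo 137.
p - 1 = 136 has prime divisors 2, 17. h is a primitive root mod 137 iff h^(136/q) ≢ 1 (mod 137) for each such q.
h = 2: 2^68 ≡ 1, 2^8 ≡ 119 (mod 137); 2^68 ≡ 1, so not a primitive root.
h = 3: 3^68 ≡ 136, 3^8 ≡ 122 (mod 137); none is 1, so 3 has order 136 and is a primitive root.
The smallest primitive root mod 137 is g = 3.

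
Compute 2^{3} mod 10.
8

Using successive squaring:
Binary expansion of 3: 11
Powers of 2 mod 10 (each is the square of the previous):
  2^1 ≡ 2 (mod 10)
  2^2 ≡ 2² = 4 ≡ 4 (mod 10)
3 = 2 + 1, so 2^3 = 2^2 × 2^1 ≡ 4 × 2 (mod 10)
Multiplying step by step:
  4 × 2 = 8 ≡ 8 (mod 10)
Result: 2^3 ≡ 8 (mod 10)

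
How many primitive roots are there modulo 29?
12

The number of primitive roots modulo p is φ(p-1) = φ(28)
φ(28) = 12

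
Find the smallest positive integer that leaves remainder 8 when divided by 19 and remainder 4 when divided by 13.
M = 19 × 13 = 247. M₁ = 13, y₁ ≡ 3 (mod 19). M₂ = 19, y₂ ≡ 11 (mod 13). k = 8×13×3 + 4×19×11 ≡ 160 (mod 247). The smallest positive such number is 160.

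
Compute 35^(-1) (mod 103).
35^(-1) ≡ 53 (mod 103). Verification: 35 × 53 = 1855 ≡ 1 (mod 103)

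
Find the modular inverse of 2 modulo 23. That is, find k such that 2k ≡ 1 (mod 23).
12

Using Extended Euclidean Algorithm:
gcd(2, 23) = 1
Bezout coefficients: 2 × -11 + 23 × 1 = 1
So 2 × -11 ≡ 1 (mod 23)
The inverse is -11 mod 23 = 12
Verification: 2 × 12 = 24 = 1 × 23 + 1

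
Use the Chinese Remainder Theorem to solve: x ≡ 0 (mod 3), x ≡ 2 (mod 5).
12

Using the Chinese Remainder Theorem:
M = product of moduli = 15
For equation 1: M_1 = 5, 5 ≡ 2 (mod 3), inverse of 5 mod 3 is 2 (check: 2 × 2 = 4 ≡ 1 (mod 3))
For equation 2: M_2 = 3, 3 ≡ 3 (mod 5), inverse of 3 mod 5 is 2 (check: 3 × 2 = 6 ≡ 1 (mod 5))
Combine: x ≡ Σ r_i×M_i×(M_i⁻¹ mod m_i) = 0×5×2 + 2×3×2 = 0 + 12 = 12
12 mod 15 = 12
x ≡ 12 (mod 15)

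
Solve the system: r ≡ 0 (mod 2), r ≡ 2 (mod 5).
M = 2 × 5 = 10. M₁ = 5, y₁ ≡ 1 (mod 2). M₂ = 2, y₂ ≡ 3 (mod 5). r = 0×5×1 + 2×2×3 ≡ 2 (mod 10)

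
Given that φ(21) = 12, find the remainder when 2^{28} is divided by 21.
By Euler: 2^{12} ≡ 1 (mod 21) since gcd(2, 21) = 1. 28 = 2×12 + 4. So 2^{28} ≡ 2^{4} ≡ 16 (mod 21)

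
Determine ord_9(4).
Powers of 4 mod 9: 4^1≡4, 4^2≡7, 4^3≡1. Order = 3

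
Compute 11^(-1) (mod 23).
21

Using Extended Euclidean Algorithm:
gcd(11, 23) = 1
Bezout coefficients: 11 × -2 + 23 × 1 = 1
So 11 × -2 ≡ 1 (mod 23)
The inverse is -2 mod 23 = 21
Verification: 11 × 21 = 231 = 10 × 23 + 1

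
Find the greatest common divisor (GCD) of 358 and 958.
2

Using the Euclidean algorithm:
358 = 0 × 958 + 358
958 = 2 × 358 + 242
358 = 1 × 242 + 116
242 = 2 × 116 + 10
116 = 11 × 10 + 6
10 = 1 × 6 + 4
6 = 1 × 4 + 2
4 = 2 × 2 + 0

GCD(358, 958) = 2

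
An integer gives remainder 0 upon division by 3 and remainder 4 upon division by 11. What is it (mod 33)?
M = 3 × 11 = 33. M₁ = 11, y₁ ≡ 2 (mod 3). M₂ = 3, y₂ ≡ 4 (mod 11). r = 0×11×2 + 4×3×4 ≡ 15 (mod 33). The smallest positive such number is 15.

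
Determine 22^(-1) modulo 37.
22^(-1) ≡ 32 (mod 37). Verification: 22 × 32 = 704 ≡ 1 (mod 37)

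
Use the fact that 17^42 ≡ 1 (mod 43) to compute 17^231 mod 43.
By Fermat: 17^{42} ≡ 1 (mod 43). 231 = 5×42 + 21. So 17^{231} ≡ 17^{21} ≡ 1 (mod 43)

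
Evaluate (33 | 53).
(33/53) = 33^{26} mod 53 = -1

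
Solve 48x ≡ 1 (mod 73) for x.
35

Using Extended Euclidean Algorithm:
gcd(48, 73) = 1
Bezout coefficients: 48 × 35 + 73 × -23 = 1
So 48 × 35 ≡ 1 (mod 73)
The inverse is 35 mod 73 = 35
Verification: 48 × 35 = 1680 = 23 × 73 + 1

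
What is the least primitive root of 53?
2

A primitive root g modulo p has order p-1 = 52
Prime divisors of 52: [2, 13]
g is a primitive root iff g^(52/q) ≢ 1 (mod 53) for each prime divisor q
Testing small values:
  g = 2: 2^26 ≡ 52, 2^4 ≡ 16 (mod 53) → none is 1, primitive root!
The smallest primitive root is 2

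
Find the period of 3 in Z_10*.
Powers of 3 mod 10: 3^1≡3, 3^2≡9, 3^3≡7, 3^4≡1. Order = 4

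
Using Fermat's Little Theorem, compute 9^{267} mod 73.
72

By Fermat's Little Theorem, a^(p-1) ≡ 1 (mod p) for prime p and gcd(a, p) = 1
Here p = 73, so 9^72 ≡ 1 (mod 73)
We can reduce the exponent: 267 mod 72 = 51
So 9^267 ≡ 9^51 (mod 73)
Computing: 9^51 mod 73 = 72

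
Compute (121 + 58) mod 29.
5

(121 + 58) = 179
179 mod 29 = 5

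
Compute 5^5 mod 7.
5 = 4 + 1 (binary 101). Repeated squaring mod 7: 5^1 ≡ 5; 5^2 ≡ 5² = 25 ≡ 4; 5^4 ≡ 4² = 16 ≡ 2. Multiply: 5^5 = 5^4 × 5^1 ≡ 2 × 5 (mod 7): 2 × 5 = 10 ≡ 3. So 5^5 ≡ 3 (mod 7).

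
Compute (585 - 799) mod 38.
14

(585 - 799) = -214
-214 mod 38 = 14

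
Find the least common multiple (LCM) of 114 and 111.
4218

First find GCD(114, 111) using the Euclidean algorithm:
114 = 1 × 111 + 3
111 = 37 × 3 + 0
GCD(114, 111) = 3

LCM formula: LCM(a, b) = (a × b) / GCD(a, b)
LCM(114, 111) = (114 × 111) / 3
LCM(114, 111) = 12654 / 3
LCM(114, 111) = 4218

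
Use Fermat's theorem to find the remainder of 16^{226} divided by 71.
10

By Fermat's Little Theorem, a^(p-1) ≡ 1 (mod p) for prime p and gcd(a, p) = 1
Here p = 71, so 16^70 ≡ 1 (mod 71)
We can reduce the exponent: 226 mod 70 = 16
So 16^226 ≡ 16^16 (mod 71)
Computing: 16^16 mod 71 = 10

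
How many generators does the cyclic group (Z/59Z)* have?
28

The number of primitive roots modulo p is φ(p-1) = φ(58)
φ(58) = 28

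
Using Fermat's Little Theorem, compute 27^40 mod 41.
By Fermat's Little Theorem, 27^{40} ≡ 1 (mod 41) since 41 is prime and gcd(27, 41) = 1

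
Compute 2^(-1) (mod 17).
2^(-1) ≡ 9 (mod 17). Verification: 2 × 9 = 18 ≡ 1 (mod 17)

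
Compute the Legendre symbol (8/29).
(8/29) = 8^{14} mod 29 = -1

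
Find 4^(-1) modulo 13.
10

Using Extended Euclidean Algorithm:
gcd(4, 13) = 1
Bezout coefficients: 4 × -3 + 13 × 1 = 1
So 4 × -3 ≡ 1 (mod 13)
The inverse is -3 mod 13 = 10
Verification: 4 × 10 = 40 = 3 × 13 + 1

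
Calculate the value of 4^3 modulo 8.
3 = 2 + 1 (binary 11). Repeated squaring mod 8: 4^1 ≡ 4; 4^2 ≡ 4² = 16 ≡ 0. Multiply: 4^3 = 4^2 × 4^1 ≡ 0 × 4 (mod 8): 0 × 4 = 0 ≡ 0. So 4^3 ≡ 0 (mod 8).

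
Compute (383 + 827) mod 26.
14

(383 + 827) = 1210
1210 mod 26 = 14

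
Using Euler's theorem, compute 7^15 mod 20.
By Euler: 7^{8} ≡ 1 (mod 20) since gcd(7, 20) = 1. 15 = 1×8 + 7. So 7^{15} ≡ 7^{7} ≡ 3 (mod 20)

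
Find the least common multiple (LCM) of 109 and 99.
10791

First find GCD(109, 99) using the Euclidean algorithm:
109 = 1 × 99 + 10
99 = 9 × 10 + 9
10 = 1 × 9 + 1
9 = 9 × 1 + 0
GCD(109, 99) = 1

LCM formula: LCM(a, b) = (a × b) / GCD(a, b)
LCM(109, 99) = (109 × 99) / 1
LCM(109, 99) = 10791 / 1
LCM(109, 99) = 10791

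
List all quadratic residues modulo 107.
QRs mod 107: {1, 3, 4, 9, 10, 11, 12, 13, 14, 16, 19, 23, 25, 27, 29, 30, 33, 34, 35, 36, 37, 39, 40, 41, 42, 44, 47, 48, 49, 52, 53, 56, 57, 61, 62, 64, 69, 75, 76, 79, 81, 83, 85, 86, 87, 89, 90, 92, 99, 100, 101, 102, 105}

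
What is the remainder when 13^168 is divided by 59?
Using Fermat: 13^{58} ≡ 1 (mod 59). 168 ≡ 52 (mod 58). So 13^{168} ≡ 13^{52} ≡ 28 (mod 59)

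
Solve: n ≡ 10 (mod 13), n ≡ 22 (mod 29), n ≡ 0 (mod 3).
M = 13 × 29 × 3 = 1131. M₁ = 87, y₁ ≡ 3 (mod 13). M₂ = 39, y₂ ≡ 3 (mod 29). M₃ = 377, y₃ ≡ 2 (mod 3). n = 10×87×3 + 22×39×3 + 0×377×2 ≡ 660 (mod 1131)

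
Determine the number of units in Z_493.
448

Prime factorization: 493 = 17 × 29
Using the formula φ(n) = n × Π(1 - 1/p) for each prime factor p:
φ(493) = 493 × (1 - 1/17) × (1 - 1/29)
φ(493) = 448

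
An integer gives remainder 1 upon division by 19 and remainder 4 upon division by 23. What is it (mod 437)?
M = 19 × 23 = 437. M₁ = 23, y₁ ≡ 5 (mod 19). M₂ = 19, y₂ ≡ 17 (mod 23). z = 1×23×5 + 4×19×17 ≡ 96 (mod 437). The smallest positive such number is 96.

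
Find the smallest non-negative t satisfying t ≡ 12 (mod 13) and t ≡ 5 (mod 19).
M = 13 × 19 = 247. M₁ = 19, y₁ ≡ 11 (mod 13). M₂ = 13, y₂ ≡ 3 (mod 19). t = 12×19×11 + 5×13×3 ≡ 233 (mod 247)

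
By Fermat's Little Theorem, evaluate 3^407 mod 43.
By Fermat: 3^{42} ≡ 1 (mod 43). 407 ≡ 29 (mod 42). So 3^{407} ≡ 3^{29} ≡ 18 (mod 43)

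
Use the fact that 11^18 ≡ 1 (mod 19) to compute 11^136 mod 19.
By Fermat: 11^{18} ≡ 1 (mod 19). 136 = 7×18 + 10. So 11^{136} ≡ 11^{10} ≡ 11 (mod 19)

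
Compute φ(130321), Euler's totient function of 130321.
123462

Prime factorization: 130321 = 19^4
Using the formula φ(n) = n × Π(1 - 1/p) for each prime factor p:
φ(130321) = 130321 × (1 - 1/19)
φ(130321) = 123462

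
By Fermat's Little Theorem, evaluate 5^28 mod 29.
By Fermat's Little Theorem, 5^{28} ≡ 1 (mod 29) since 29 is prime and gcd(5, 29) = 1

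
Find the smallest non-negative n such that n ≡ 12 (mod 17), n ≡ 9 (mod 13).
165

Using the Chinese Remainder Theorem:
M = product of moduli = 221
For equation 1: M_1 = 13, 13 ≡ 13 (mod 17), inverse of 13 mod 17 is 4 (check: 13 × 4 = 52 ≡ 1 (mod 17))
For equation 2: M_2 = 17, 17 ≡ 4 (mod 13), inverse of 17 mod 13 is 10 (check: 4 × 10 = 40 ≡ 1 (mod 13))
Combine: n ≡ Σ r_i×M_i×(M_i⁻¹ mod m_i) = 12×13×4 + 9×17×10 = 624 + 1530 = 2154
2154 mod 221 = 165
n ≡ 165 (mod 221)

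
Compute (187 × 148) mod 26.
12

(187 × 148) = 27676
27676 mod 26 = 12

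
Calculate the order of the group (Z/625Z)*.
500

Prime factorization: 625 = 5^4
Using the formula φ(n) = n × Π(1 - 1/p) for each prime factor p:
φ(625) = 625 × (1 - 1/5)
φ(625) = 500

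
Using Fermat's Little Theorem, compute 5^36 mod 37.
By Fermat's Little Theorem, 5^{36} ≡ 1 (mod 37) since 37 is prime and gcd(5, 37) = 1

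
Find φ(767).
696

Prime factorization: 767 = 13 × 59
Using the formula φ(n) = n × Π(1 - 1/p) for each prime factor p:
φ(767) = 767 × (1 - 1/13) × (1 - 1/59)
φ(767) = 696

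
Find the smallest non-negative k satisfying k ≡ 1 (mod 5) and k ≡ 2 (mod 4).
M = 5 × 4 = 20. M₁ = 4, y₁ ≡ 4 (mod 5). M₂ = 5, y₂ ≡ 1 (mod 4). k = 1×4×4 + 2×5×1 ≡ 6 (mod 20)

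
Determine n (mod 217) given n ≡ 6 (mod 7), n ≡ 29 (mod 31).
153

Using the Chinese Remainder Theorem:
M = product of moduli = 217
For equation 1: M_1 = 31, 31 ≡ 3 (mod 7), inverse of 31 mod 7 is 5 (check: 3 × 5 = 15 ≡ 1 (mod 7))
For equation 2: M_2 = 7, 7 ≡ 7 (mod 31), inverse of 7 mod 31 is 9 (check: 7 × 9 = 63 ≡ 1 (mod 31))
Combine: n ≡ Σ r_i×M_i×(M_i⁻¹ mod m_i) = 6×31×5 + 29×7×9 = 930 + 1827 = 2757
2757 mod 217 = 153
n ≡ 153 (mod 217)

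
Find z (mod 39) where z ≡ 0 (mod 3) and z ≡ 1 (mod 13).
M = 3 × 13 = 39. M₁ = 13, y₁ ≡ 1 (mod 3). M₂ = 3, y₂ ≡ 9 (mod 13). z = 0×13×1 + 1×3×9 ≡ 27 (mod 39)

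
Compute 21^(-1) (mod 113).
21^(-1) ≡ 70 (mod 113). Verification: 21 × 70 = 1470 ≡ 1 (mod 113)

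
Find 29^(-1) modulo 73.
68

Using Extended Euclidean Algorithm:
gcd(29, 73) = 1
Bezout coefficients: 29 × -5 + 73 × 2 = 1
So 29 × -5 ≡ 1 (mod 73)
The inverse is -5 mod 73 = 68
Verification: 29 × 68 = 1972 = 27 × 73 + 1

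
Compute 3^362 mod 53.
Using Fermat: 3^{52} ≡ 1 (mod 53). 362 ≡ 50 (mod 52). So 3^{362} ≡ 3^{50} ≡ 6 (mod 53)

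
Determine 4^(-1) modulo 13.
4^(-1) ≡ 10 (mod 13). Verification: 4 × 10 = 40 ≡ 1 (mod 13)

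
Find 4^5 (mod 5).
5 = 4 + 1 (binary 101). Repeated squaring mod 5: 4^1 ≡ 4; 4^2 ≡ 4² = 16 ≡ 1; 4^4 ≡ 1² = 1 ≡ 1. Multiply: 4^5 = 4^4 × 4^1 ≡ 1 × 4 (mod 5): 1 × 4 = 4 ≡ 4. So 4^5 ≡ 4 (mod 5).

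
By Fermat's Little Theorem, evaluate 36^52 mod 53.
By Fermat's Little Theorem, 36^{52} ≡ 1 (mod 53) since 53 is prime and gcd(36, 53) = 1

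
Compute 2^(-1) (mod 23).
2^(-1) ≡ 12 (mod 23). Verification: 2 × 12 = 24 ≡ 1 (mod 23)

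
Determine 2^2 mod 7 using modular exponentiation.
2 = 2 (binary 10). Repeated squaring mod 7: 2^1 ≡ 2; 2^2 ≡ 2² = 4 ≡ 4. So 2^2 ≡ 4 (mod 7).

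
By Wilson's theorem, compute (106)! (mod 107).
By Wilson's theorem, (106)! ≡ -1 ≡ 106 (mod 107)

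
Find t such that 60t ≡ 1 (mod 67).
60^(-1) ≡ 19 (mod 67). Verification: 60 × 19 = 1140 ≡ 1 (mod 67)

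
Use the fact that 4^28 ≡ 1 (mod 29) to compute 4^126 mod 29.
By Fermat: 4^{28} ≡ 1 (mod 29). 126 = 4×28 + 14. So 4^{126} ≡ 4^{14} ≡ 1 (mod 29)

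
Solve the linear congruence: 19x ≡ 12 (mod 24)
12

Since gcd(19, 24) = 1 divides 12, a solution exists.
Multiply both sides by the inverse of 19 mod 24:
  19^(-1) mod 24 = 19
  x ≡ 19 × 12 ≡ 228 ≡ 12 (mod 24)
Verification: 19 × 12 = 228 = 9 × 24 + 12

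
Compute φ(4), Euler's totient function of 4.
2

Prime factorization: 4 = 2^2
Using the formula φ(n) = n × Π(1 - 1/p) for each prime factor p:
φ(4) = 4 × (1 - 1/2)
φ(4) = 2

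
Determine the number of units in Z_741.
432

Prime factorization: 741 = 3 × 13 × 19
Using the formula φ(n) = n × Π(1 - 1/p) for each prime factor p:
φ(741) = 741 × (1 - 1/3) × (1 - 1/13) × (1 - 1/19)
φ(741) = 432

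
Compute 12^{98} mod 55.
34

Using successive squaring:
Binary expansion of 98: 1100010
Powers of 12 mod 55 (each is the square of the previous):
  12^1 ≡ 12 (mod 55)
  12^2 ≡ 12² = 144 ≡ 34 (mod 55)
  12^4 ≡ 34² = 1156 ≡ 1 (mod 55)
  12^8 ≡ 1² = 1 ≡ 1 (mod 55)
  12^16 ≡ 1² = 1 ≡ 1 (mod 55)
  12^32 ≡ 1² = 1 ≡ 1 (mod 55)
  12^64 ≡ 1² = 1 ≡ 1 (mod 55)
98 = 64 + 32 + 2, so 12^98 = 12^64 × 12^32 × 12^2 ≡ 1 × 1 × 34 (mod 55)
Multiplying step by step:
  1 × 1 = 1 ≡ 1 (mod 55)
  1 × 34 = 34 ≡ 34 (mod 55)
Result: 12^98 ≡ 34 (mod 55)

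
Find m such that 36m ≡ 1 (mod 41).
36^(-1) ≡ 8 (mod 41). Verification: 36 × 8 = 288 ≡ 1 (mod 41)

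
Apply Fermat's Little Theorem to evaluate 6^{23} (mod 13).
11

By Fermat's Little Theorem, a^(p-1) ≡ 1 (mod p) for prime p and gcd(a, p) = 1
Here p = 13, so 6^12 ≡ 1 (mod 13)
We can reduce the exponent: 23 mod 12 = 11
So 6^23 ≡ 6^11 (mod 13)
Computing: 6^11 mod 13 = 11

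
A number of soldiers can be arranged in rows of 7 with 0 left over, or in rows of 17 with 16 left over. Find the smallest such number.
M = 7 × 17 = 119. M₁ = 17, y₁ ≡ 5 (mod 7). M₂ = 7, y₂ ≡ 5 (mod 17). r = 0×17×5 + 16×7×5 ≡ 84 (mod 119). The smallest positive such number is 84.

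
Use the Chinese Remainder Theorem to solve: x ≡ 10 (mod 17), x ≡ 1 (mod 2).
27

Using the Chinese Remainder Theorem:
M = product of moduli = 34
For equation 1: M_1 = 2, 2 ≡ 2 (mod 17), inverse of 2 mod 17 is 9 (check: 2 × 9 = 18 ≡ 1 (mod 17))
For equation 2: M_2 = 17, 17 ≡ 1 (mod 2), inverse of 17 mod 2 is 1 (check: 1 × 1 = 1 ≡ 1 (mod 2))
Combine: x ≡ Σ r_i×M_i×(M_i⁻¹ mod m_i) = 10×2×9 + 1×17×1 = 180 + 17 = 197
197 mod 34 = 27
x ≡ 27 (mod 34)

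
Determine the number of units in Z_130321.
123462

Prime factorization: 130321 = 19^4
Using the formula φ(n) = n × Π(1 - 1/p) for each prime factor p:
φ(130321) = 130321 × (1 - 1/19)
φ(130321) = 123462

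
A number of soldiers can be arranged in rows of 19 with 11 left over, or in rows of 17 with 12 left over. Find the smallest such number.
M = 19 × 17 = 323. M₁ = 17, y₁ ≡ 9 (mod 19). M₂ = 19, y₂ ≡ 9 (mod 17). m = 11×17×9 + 12×19×9 ≡ 182 (mod 323). The smallest positive such number is 182.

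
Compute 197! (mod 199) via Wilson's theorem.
(198)! = (197)! × (198) ≡ -1 (mod 199). So (197)! ≡ -1 × (198)^(-1) ≡ (-1)×(-1) = 1 (mod 199)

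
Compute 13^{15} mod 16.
5

Using successive squaring:
Binary expansion of 15: 1111
Powers of 13 mod 16 (each is the square of the previous):
  13^1 ≡ 13 (mod 16)
  13^2 ≡ 13² = 169 ≡ 9 (mod 16)
  13^4 ≡ 9² = 81 ≡ 1 (mod 16)
  13^8 ≡ 1² = 1 ≡ 1 (mod 16)
15 = 8 + 4 + 2 + 1, so 13^15 = 13^8 × 13^4 × 13^2 × 13^1 ≡ 1 × 1 × 9 × 13 (mod 16)
Multiplying step by step:
  1 × 1 = 1 ≡ 1 (mod 16)
  1 × 9 = 9 ≡ 9 (mod 16)
  9 × 13 = 117 ≡ 5 (mod 16)
Result: 13^15 ≡ 5 (mod 16)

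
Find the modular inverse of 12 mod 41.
12^(-1) ≡ 24 (mod 41). Verification: 12 × 24 = 288 ≡ 1 (mod 41)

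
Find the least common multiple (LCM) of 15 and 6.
30

First find GCD(15, 6) using the Euclidean algorithm:
15 = 2 × 6 + 3
6 = 2 × 3 + 0
GCD(15, 6) = 3

LCM formula: LCM(a, b) = (a × b) / GCD(a, b)
LCM(15, 6) = (15 × 6) / 3
LCM(15, 6) = 90 / 3
LCM(15, 6) = 30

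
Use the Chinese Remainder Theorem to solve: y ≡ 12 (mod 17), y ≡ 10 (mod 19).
29

Using the Chinese Remainder Theorem:
M = product of moduli = 323
For equation 1: M_1 = 19, 19 ≡ 2 (mod 17), inverse of 19 mod 17 is 9 (check: 2 × 9 = 18 ≡ 1 (mod 17))
For equation 2: M_2 = 17, 17 ≡ 17 (mod 19), inverse of 17 mod 19 is 9 (check: 17 × 9 = 153 ≡ 1 (mod 19))
Combine: y ≡ Σ r_i×M_i×(M_i⁻¹ mod m_i) = 12×19×9 + 10×17×9 = 2052 + 1530 = 3582
3582 mod 323 = 29
y ≡ 29 (mod 323)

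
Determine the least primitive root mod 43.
p - 1 = 42 has prime divisors 2, 3, 7. h is a primitive root mod 43 iff h^(42/q) ≢ 1 (mod 43) for each such q.
h = 2: 2^21 ≡ 42, 2^14 ≡ 1, 2^6 ≡ 21 (mod 43); 2^14 ≡ 1, so not a primitive root.
h = 3: 3^21 ≡ 42, 3^14 ≡ 36, 3^6 ≡ 41 (mod 43); none is 1, so 3 has order 42 and is a primitive root.
The smallest primitive root mod 43 is g = 3.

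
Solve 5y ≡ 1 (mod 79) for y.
5^(-1) ≡ 16 (mod 79). Verification: 5 × 16 = 80 ≡ 1 (mod 79)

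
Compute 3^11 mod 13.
Using repeated squaring. 11 = 8 + 2 + 1 (binary 1011). Repeated squaring mod 13: 3^1 ≡ 3; 3^2 ≡ 3² = 9 ≡ 9; 3^4 ≡ 9² = 81 ≡ 3; 3^8 ≡ 3² = 9 ≡ 9. Multiply: 3^11 = 3^8 × 3^2 × 3^1 ≡ 9 × 9 × 3 (mod 13): 9 × 9 = 81 ≡ 3; 3 × 3 = 9 ≡ 9. So 3^11 ≡ 9 (mod 13).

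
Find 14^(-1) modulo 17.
11

Using Extended Euclidean Algorithm:
gcd(14, 17) = 1
Bezout coefficients: 14 × -6 + 17 × 5 = 1
So 14 × -6 ≡ 1 (mod 17)
The inverse is -6 mod 17 = 11
Verification: 14 × 11 = 154 = 9 × 17 + 1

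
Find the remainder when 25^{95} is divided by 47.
By Fermat: 25^{46} ≡ 1 (mod 47). 95 = 2×46 + 3. So 25^{95} ≡ 25^{3} ≡ 21 (mod 47)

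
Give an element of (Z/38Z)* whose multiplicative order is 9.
5 has order 9 mod 38 since 5^{9} ≡ 1 (mod 38) and no smaller power works.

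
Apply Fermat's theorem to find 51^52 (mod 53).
By Fermat's Little Theorem, 51^{52} ≡ 1 (mod 53) since 53 is prime and gcd(51, 53) = 1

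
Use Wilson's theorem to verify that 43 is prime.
(42)! mod 43 = 42. Since this equals -1 (mod 43), Wilson confirms 43 is prime.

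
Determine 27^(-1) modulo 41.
27^(-1) ≡ 38 (mod 41). Verification: 27 × 38 = 1026 ≡ 1 (mod 41)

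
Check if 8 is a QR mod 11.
By Euler's criterion: 8^{5} ≡ 10 (mod 11). Since this equals -1 (≡ 10), 8 is not a QR.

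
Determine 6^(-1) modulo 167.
6^(-1) ≡ 28 (mod 167). Verification: 6 × 28 = 168 ≡ 1 (mod 167)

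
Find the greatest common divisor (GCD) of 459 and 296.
1

Using the Euclidean algorithm:
459 = 1 × 296 + 163
296 = 1 × 163 + 133
163 = 1 × 133 + 30
133 = 4 × 30 + 13
30 = 2 × 13 + 4
13 = 3 × 4 + 1
4 = 4 × 1 + 0

GCD(459, 296) = 1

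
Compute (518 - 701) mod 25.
17

(518 - 701) = -183
-183 mod 25 = 17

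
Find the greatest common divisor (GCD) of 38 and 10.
2

Using the Euclidean algorithm:
38 = 3 × 10 + 8
10 = 1 × 8 + 2
8 = 4 × 2 + 0

GCD(38, 10) = 2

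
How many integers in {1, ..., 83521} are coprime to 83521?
78608

Prime factorization: 83521 = 17^4
Using the formula φ(n) = n × Π(1 - 1/p) for each prime factor p:
φ(83521) = 83521 × (1 - 1/17)
φ(83521) = 78608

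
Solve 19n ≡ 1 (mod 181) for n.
19^(-1) ≡ 162 (mod 181). Verification: 19 × 162 = 3078 ≡ 1 (mod 181)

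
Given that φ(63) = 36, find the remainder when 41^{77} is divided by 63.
By Euler: 41^{36} ≡ 1 (mod 63) since gcd(41, 63) = 1. 77 = 2×36 + 5. So 41^{77} ≡ 41^{5} ≡ 20 (mod 63)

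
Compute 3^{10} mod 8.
1

Using successive squaring:
Binary expansion of 10: 1010
Powers of 3 mod 8 (each is the square of the previous):
  3^1 ≡ 3 (mod 8)
  3^2 ≡ 3² = 9 ≡ 1 (mod 8)
  3^4 ≡ 1² = 1 ≡ 1 (mod 8)
  3^8 ≡ 1² = 1 ≡ 1 (mod 8)
10 = 8 + 2, so 3^10 = 3^8 × 3^2 ≡ 1 × 1 (mod 8)
Multiplying step by step:
  1 × 1 = 1 ≡ 1 (mod 8)
Result: 3^10 ≡ 1 (mod 8)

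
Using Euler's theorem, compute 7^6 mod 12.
By Euler: 7^{4} ≡ 1 (mod 12) since gcd(7, 12) = 1. 6 = 1×4 + 2. So 7^{6} ≡ 7^{2} ≡ 1 (mod 12)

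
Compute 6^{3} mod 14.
6

Using successive squaring:
Binary expansion of 3: 11
Powers of 6 mod 14 (each is the square of the previous):
  6^1 ≡ 6 (mod 14)
  6^2 ≡ 6² = 36 ≡ 8 (mod 14)
3 = 2 + 1, so 6^3 = 6^2 × 6^1 ≡ 8 × 6 (mod 14)
Multiplying step by step:
  8 × 6 = 48 ≡ 6 (mod 14)
Result: 6^3 ≡ 6 (mod 14)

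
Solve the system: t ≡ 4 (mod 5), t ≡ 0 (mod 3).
M = 5 × 3 = 15. M₁ = 3, y₁ ≡ 2 (mod 5). M₂ = 5, y₂ ≡ 2 (mod 3). t = 4×3×2 + 0×5×2 ≡ 9 (mod 15)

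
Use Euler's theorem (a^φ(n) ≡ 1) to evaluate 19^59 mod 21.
By Euler: 19^{12} ≡ 1 (mod 21) since gcd(19, 21) = 1. 59 = 4×12 + 11. So 19^{59} ≡ 19^{11} ≡ 10 (mod 21)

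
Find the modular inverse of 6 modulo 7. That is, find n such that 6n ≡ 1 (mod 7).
6

Using Extended Euclidean Algorithm:
gcd(6, 7) = 1
Bezout coefficients: 6 × -1 + 7 × 1 = 1
So 6 × -1 ≡ 1 (mod 7)
The inverse is -1 mod 7 = 6
Verification: 6 × 6 = 36 = 5 × 7 + 1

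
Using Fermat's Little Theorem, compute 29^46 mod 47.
By Fermat's Little Theorem, 29^{46} ≡ 1 (mod 47) since 47 is prime and gcd(29, 47) = 1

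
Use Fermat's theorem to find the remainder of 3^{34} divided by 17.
9

By Fermat's Little Theorem, a^(p-1) ≡ 1 (mod p) for prime p and gcd(a, p) = 1
Here p = 17, so 3^16 ≡ 1 (mod 17)
We can reduce the exponent: 34 mod 16 = 2
So 3^34 ≡ 3^2 (mod 17)
Computing: 3^2 mod 17 = 9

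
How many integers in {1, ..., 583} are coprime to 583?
520

Prime factorization: 583 = 11 × 53
Using the formula φ(n) = n × Π(1 - 1/p) for each prime factor p:
φ(583) = 583 × (1 - 1/11) × (1 - 1/53)
φ(583) = 520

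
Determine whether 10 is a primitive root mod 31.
p - 1 = 30 has prime divisors 2, 3, 5. Check 10^(30/q) mod 31 for each: 10^(30/2) = 10^15 ≡ 1, 10^(30/3) = 10^10 ≡ 5, 10^(30/5) = 10^6 ≡ 2 (mod 31). Since 10^15 ≡ 1 (mod 31), the order of 10 divides 15 (in fact the order is 15) ≠ 30, so it is not a primitive root.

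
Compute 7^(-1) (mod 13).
7^(-1) ≡ 2 (mod 13). Verification: 7 × 2 = 14 ≡ 1 (mod 13)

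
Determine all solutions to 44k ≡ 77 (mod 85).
23

Since gcd(44, 85) = 1 divides 77, a solution exists.
Multiply both sides by the inverse of 44 mod 85:
  44^(-1) mod 85 = 29
  x ≡ 29 × 77 ≡ 2233 ≡ 23 (mod 85)
Verification: 44 × 23 = 1012 = 11 × 85 + 77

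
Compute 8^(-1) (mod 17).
15

Using Extended Euclidean Algorithm:
gcd(8, 17) = 1
Bezout coefficients: 8 × -2 + 17 × 1 = 1
So 8 × -2 ≡ 1 (mod 17)
The inverse is -2 mod 17 = 15
Verification: 8 × 15 = 120 = 7 × 17 + 1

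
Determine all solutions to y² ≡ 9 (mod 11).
The square roots of 9 mod 11 are 3 and 8. Verify: 3² = 9 ≡ 9 (mod 11)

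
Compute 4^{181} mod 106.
40

Using successive squaring:
Binary expansion of 181: 10110101
Powers of 4 mod 106 (each is the square of the previous):
  4^1 ≡ 4 (mod 106)
  4^2 ≡ 4² = 16 ≡ 16 (mod 106)
  4^4 ≡ 16² = 256 ≡ 44 (mod 106)
  4^8 ≡ 44² = 1936 ≡ 28 (mod 106)
  4^16 ≡ 28² = 784 ≡ 42 (mod 106)
  4^32 ≡ 42² = 1764 ≡ 68 (mod 106)
  4^64 ≡ 68² = 4624 ≡ 66 (mod 106)
  4^128 ≡ 66² = 4356 ≡ 10 (mod 106)
181 = 128 + 32 + 16 + 4 + 1, so 4^181 = 4^128 × 4^32 × 4^16 × 4^4 × 4^1 ≡ 10 × 68 × 42 × 44 × 4 (mod 106)
Multiplying step by step:
  10 × 68 = 680 ≡ 44 (mod 106)
  44 × 42 = 1848 ≡ 46 (mod 106)
  46 × 44 = 2024 ≡ 10 (mod 106)
  10 × 4 = 40 ≡ 40 (mod 106)
Result: 4^181 ≡ 40 (mod 106)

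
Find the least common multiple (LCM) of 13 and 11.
143

First find GCD(13, 11) using the Euclidean algorithm:
13 = 1 × 11 + 2
11 = 5 × 2 + 1
2 = 2 × 1 + 0
GCD(13, 11) = 1

LCM formula: LCM(a, b) = (a × b) / GCD(a, b)
LCM(13, 11) = (13 × 11) / 1
LCM(13, 11) = 143 / 1
LCM(13, 11) = 143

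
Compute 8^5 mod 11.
5 = 4 + 1 (binary 101). Repeated squaring mod 11: 8^1 ≡ 8; 8^2 ≡ 8² = 64 ≡ 9; 8^4 ≡ 9² = 81 ≡ 4. Multiply: 8^5 = 8^4 × 8^1 ≡ 4 × 8 (mod 11): 4 × 8 = 32 ≡ 10. So 8^5 ≡ 10 (mod 11).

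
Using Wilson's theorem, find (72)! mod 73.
By Wilson's theorem, (72)! ≡ -1 ≡ 72 (mod 73)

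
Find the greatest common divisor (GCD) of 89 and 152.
1

Using the Euclidean algorithm:
89 = 0 × 152 + 89
152 = 1 × 89 + 63
89 = 1 × 63 + 26
63 = 2 × 26 + 11
26 = 2 × 11 + 4
11 = 2 × 4 + 3
4 = 1 × 3 + 1
3 = 3 × 1 + 0

GCD(89, 152) = 1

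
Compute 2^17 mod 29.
Using repeated squaring. 17 = 16 + 1 (binary 10001). Repeated squaring mod 29: 2^1 ≡ 2; 2^2 ≡ 2² = 4 ≡ 4; 2^4 ≡ 4² = 16 ≡ 16; 2^8 ≡ 16² = 256 ≡ 24; 2^16 ≡ 24² = 576 ≡ 25. Multiply: 2^17 = 2^16 × 2^1 ≡ 25 × 2 (mod 29): 25 × 2 = 50 ≡ 21. So 2^17 ≡ 21 (mod 29).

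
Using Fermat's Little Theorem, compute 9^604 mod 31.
By Fermat: 9^{30} ≡ 1 (mod 31). 604 ≡ 4 (mod 30). So 9^{604} ≡ 9^{4} ≡ 20 (mod 31)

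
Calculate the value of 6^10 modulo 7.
10 = 8 + 2 (binary 1010). Repeated squaring mod 7: 6^1 ≡ 6; 6^2 ≡ 6² = 36 ≡ 1; 6^4 ≡ 1² = 1 ≡ 1; 6^8 ≡ 1² = 1 ≡ 1. Multiply: 6^10 = 6^8 × 6^2 ≡ 1 × 1 (mod 7): 1 × 1 = 1 ≡ 1. So 6^10 ≡ 1 (mod 7).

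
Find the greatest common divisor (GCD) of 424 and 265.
53

Using the Euclidean algorithm:
424 = 1 × 265 + 159
265 = 1 × 159 + 106
159 = 1 × 106 + 53
106 = 2 × 53 + 0

GCD(424, 265) = 53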